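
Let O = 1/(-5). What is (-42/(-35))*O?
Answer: -6/25 ≈ -0.24000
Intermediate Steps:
O = -1/5 ≈ -0.20000
(-42/(-35))*O = (-42/(-35))*(-1/5) = -1/35*(-42)*(-1/5) = (6/5)*(-1/5) = -6/25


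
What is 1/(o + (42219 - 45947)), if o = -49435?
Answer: -1/53163 ≈ -1.8810e-5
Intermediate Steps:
1/(o + (42219 - 45947)) = 1/(-49435 + (42219 - 45947)) = 1/(-49435 - 3728) = 1/(-53163) = -1/53163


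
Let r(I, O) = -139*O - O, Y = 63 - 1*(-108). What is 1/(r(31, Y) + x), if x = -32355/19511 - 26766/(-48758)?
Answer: -475658669/11387796202692 ≈ -4.1769e-5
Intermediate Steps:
Y = 171 (Y = 63 + 108 = 171)
r(I, O) = -140*O
x = -527666832/475658669 (x = -32355*1/19511 - 26766*(-1/48758) = -32355/19511 + 13383/24379 = -527666832/475658669 ≈ -1.1093)
1/(r(31, Y) + x) = 1/(-140*171 - 527666832/475658669) = 1/(-23940 - 527666832/475658669) = 1/(-11387796202692/475658669) = -475658669/11387796202692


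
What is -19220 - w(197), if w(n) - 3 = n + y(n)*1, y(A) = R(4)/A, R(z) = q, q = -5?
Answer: -3825735/197 ≈ -19420.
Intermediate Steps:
R(z) = -5
y(A) = -5/A
w(n) = 3 + n - 5/n (w(n) = 3 + (n - 5/n*1) = 3 + (n - 5/n) = 3 + n - 5/n)
-19220 - w(197) = -19220 - (3 + 197 - 5/197) = -19220 - 1*39395/197 = -19220 - 39395/197 = -3825735/197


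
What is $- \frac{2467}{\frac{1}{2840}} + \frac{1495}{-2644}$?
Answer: $- \frac{18524605815}{2644} \approx -7.0063 \cdot 10^{6}$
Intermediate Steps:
$- \frac{2467}{\frac{1}{2840}} + \frac{1495}{-2644} = - 2467 \frac{1}{\frac{1}{2840}} + 1495 \left(- \frac{1}{2644}\right) = \left(-2467\right) 2840 - \frac{1495}{2644} = -7006280 - \frac{1495}{2644} = - \frac{18524605815}{2644}$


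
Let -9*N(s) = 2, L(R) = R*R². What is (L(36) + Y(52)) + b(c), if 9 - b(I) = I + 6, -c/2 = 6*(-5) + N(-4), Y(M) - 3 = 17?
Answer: 419567/9 ≈ 46619.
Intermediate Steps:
Y(M) = 20 (Y(M) = 3 + 17 = 20)
L(R) = R³
N(s) = -2/9 (N(s) = -⅑*2 = -2/9)
c = 544/9 (c = -2*(6*(-5) - 2/9) = -2*(-30 - 2/9) = -2*(-272/9) = 544/9 ≈ 60.444)
b(I) = 3 - I (b(I) = 9 - (I + 6) = 9 - (6 + I) = 9 + (-6 - I) = 3 - I)
(L(36) + Y(52)) + b(c) = (36³ + 20) + (3 - 1*544/9) = (46656 + 20) + (3 - 544/9) = 46676 - 517/9 = 419567/9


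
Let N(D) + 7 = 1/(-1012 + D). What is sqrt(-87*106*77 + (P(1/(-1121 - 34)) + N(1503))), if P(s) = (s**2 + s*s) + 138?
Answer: I*sqrt(228329837373263638)/567105 ≈ 842.59*I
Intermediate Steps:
N(D) = -7 + 1/(-1012 + D)
P(s) = 138 + 2*s**2 (P(s) = (s**2 + s**2) + 138 = 2*s**2 + 138 = 138 + 2*s**2)
sqrt(-87*106*77 + (P(1/(-1121 - 34)) + N(1503))) = sqrt(-87*106*77 + ((138 + 2*(1/(-1121 - 34))**2) + (7085 - 7*1503)/(-1012 + 1503))) = sqrt(-9222*77 + ((138 + 2*(1/(-1155))**2) + (7085 - 10521)/491)) = sqrt(-710094 + ((138 + 2*(-1/1155)**2) + (1/491)*(-3436))) = sqrt(-710094 + ((138 + 2*(1/1334025)) - 3436/491)) = sqrt(-710094 + ((138 + 2/1334025) - 3436/491)) = sqrt(-710094 + (184095452/1334025 - 3436/491)) = sqrt(-710094 + 85807157032/655006275) = sqrt(-465030218682818/655006275) = I*sqrt(228329837373263638)/567105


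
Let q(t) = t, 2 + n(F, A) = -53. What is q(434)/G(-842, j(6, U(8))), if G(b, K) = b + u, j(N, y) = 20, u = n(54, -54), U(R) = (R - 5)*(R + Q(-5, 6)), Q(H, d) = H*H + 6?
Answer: -434/897 ≈ -0.48384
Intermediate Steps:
Q(H, d) = 6 + H² (Q(H, d) = H² + 6 = 6 + H²)
n(F, A) = -55 (n(F, A) = -2 - 53 = -55)
U(R) = (-5 + R)*(31 + R) (U(R) = (R - 5)*(R + (6 + (-5)²)) = (-5 + R)*(R + (6 + 25)) = (-5 + R)*(R + 31) = (-5 + R)*(31 + R))
u = -55
G(b, K) = -55 + b (G(b, K) = b - 55 = -55 + b)
q(434)/G(-842, j(6, U(8))) = 434/(-55 - 842) = 434/(-897) = 434*(-1/897) = -434/897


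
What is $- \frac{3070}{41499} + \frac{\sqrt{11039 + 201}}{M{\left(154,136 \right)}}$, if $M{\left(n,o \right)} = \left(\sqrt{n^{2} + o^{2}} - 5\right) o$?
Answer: $- \frac{3070}{41499} + \frac{\sqrt{29653930}}{1434358} + \frac{5 \sqrt{2810}}{2868716} \approx -0.070089$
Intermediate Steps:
$M{\left(n,o \right)} = o \left(-5 + \sqrt{n^{2} + o^{2}}\right)$ ($M{\left(n,o \right)} = \left(-5 + \sqrt{n^{2} + o^{2}}\right) o = o \left(-5 + \sqrt{n^{2} + o^{2}}\right)$)
$- \frac{3070}{41499} + \frac{\sqrt{11039 + 201}}{M{\left(154,136 \right)}} = - \frac{3070}{41499} + \frac{\sqrt{11039 + 201}}{136 \left(-5 + \sqrt{154^{2} + 136^{2}}\right)} = \left(-3070\right) \frac{1}{41499} + \frac{\sqrt{11240}}{136 \left(-5 + \sqrt{23716 + 18496}\right)} = - \frac{3070}{41499} + \frac{2 \sqrt{2810}}{136 \left(-5 + \sqrt{42212}\right)} = - \frac{3070}{41499} + \frac{2 \sqrt{2810}}{136 \left(-5 + 2 \sqrt{10553}\right)} = - \frac{3070}{41499} + \frac{2 \sqrt{2810}}{-680 + 272 \sqrt{10553}}$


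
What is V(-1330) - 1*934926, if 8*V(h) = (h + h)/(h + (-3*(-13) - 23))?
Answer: -2456984863/2628 ≈ -9.3493e+5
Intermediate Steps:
V(h) = h/(4*(16 + h)) (V(h) = ((h + h)/(h + (-3*(-13) - 23)))/8 = ((2*h)/(h + (39 - 23)))/8 = ((2*h)/(h + 16))/8 = ((2*h)/(16 + h))/8 = (2*h/(16 + h))/8 = h/(4*(16 + h)))
V(-1330) - 1*934926 = (¼)*(-1330)/(16 - 1330) - 1*934926 = (¼)*(-1330)/(-1314) - 934926 = (¼)*(-1330)*(-1/1314) - 934926 = 665/2628 - 934926 = -2456984863/2628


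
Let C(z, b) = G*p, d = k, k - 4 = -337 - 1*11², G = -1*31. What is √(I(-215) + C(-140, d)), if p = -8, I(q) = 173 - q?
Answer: 2*√159 ≈ 25.219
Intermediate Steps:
G = -31
k = -454 (k = 4 + (-337 - 1*11²) = 4 + (-337 - 1*121) = 4 + (-337 - 121) = 4 - 458 = -454)
d = -454
C(z, b) = 248 (C(z, b) = -31*(-8) = 248)
√(I(-215) + C(-140, d)) = √((173 - 1*(-215)) + 248) = √((173 + 215) + 248) = √(388 + 248) = √636 = 2*√159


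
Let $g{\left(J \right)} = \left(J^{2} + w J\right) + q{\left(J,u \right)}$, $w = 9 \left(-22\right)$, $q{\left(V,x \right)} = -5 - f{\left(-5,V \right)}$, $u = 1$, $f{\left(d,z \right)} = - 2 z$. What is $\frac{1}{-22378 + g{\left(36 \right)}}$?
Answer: $- \frac{1}{28143} \approx -3.5533 \cdot 10^{-5}$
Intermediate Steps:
$q{\left(V,x \right)} = -5 + 2 V$ ($q{\left(V,x \right)} = -5 - - 2 V = -5 + 2 V$)
$w = -198$
$g{\left(J \right)} = -5 + J^{2} - 196 J$ ($g{\left(J \right)} = \left(J^{2} - 198 J\right) + \left(-5 + 2 J\right) = -5 + J^{2} - 196 J$)
$\frac{1}{-22378 + g{\left(36 \right)}} = \frac{1}{-22378 - \left(7061 - 1296\right)} = \frac{1}{-22378 - 5765} = \frac{1}{-28143} = - \frac{1}{28143}$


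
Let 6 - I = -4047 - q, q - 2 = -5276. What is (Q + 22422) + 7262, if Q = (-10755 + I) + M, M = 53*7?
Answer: 18079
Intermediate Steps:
q = -5274 (q = 2 - 5276 = -5274)
I = -1221 (I = 6 - (-4047 - 1*(-5274)) = 6 - (-4047 + 5274) = 6 - 1*1227 = 6 - 1227 = -1221)
M = 371
Q = -11605 (Q = (-10755 - 1221) + 371 = -11976 + 371 = -11605)
(Q + 22422) + 7262 = (-11605 + 22422) + 7262 = 10817 + 7262 = 18079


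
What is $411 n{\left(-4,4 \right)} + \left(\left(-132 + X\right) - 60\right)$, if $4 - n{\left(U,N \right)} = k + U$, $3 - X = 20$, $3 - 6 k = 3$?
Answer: $3079$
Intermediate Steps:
$k = 0$ ($k = \frac{1}{2} - \frac{1}{2} = 0$)
$X = -17$ ($X = 3 - 20 = -17$)
$n{\left(U,N \right)} = 4 - U$ ($n{\left(U,N \right)} = 4 - \left(0 + U\right) = 4 - U$)
$411 n{\left(-4,4 \right)} + \left(\left(-132 + X\right) - 60\right) = 411 \left(4 - -4\right) - 209 = 411 \left(4 + 4\right) - 209 = 411 \cdot 8 - 209 = 3288 - 209 = 3079$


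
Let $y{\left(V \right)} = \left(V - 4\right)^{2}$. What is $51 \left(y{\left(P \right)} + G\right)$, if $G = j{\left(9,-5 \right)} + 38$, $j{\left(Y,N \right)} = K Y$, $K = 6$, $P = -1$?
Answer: $5967$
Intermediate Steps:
$j{\left(Y,N \right)} = 6 Y$
$y{\left(V \right)} = \left(-4 + V\right)^{2}$
$G = 92$ ($G = 6 \cdot 9 + 38 = 54 + 38 = 92$)
$51 \left(y{\left(P \right)} + G\right) = 51 \left(\left(-4 - 1\right)^{2} + 92\right) = 51 \left(\left(-5\right)^{2} + 92\right) = 51 \left(25 + 92\right) = 51 \cdot 117 = 5967$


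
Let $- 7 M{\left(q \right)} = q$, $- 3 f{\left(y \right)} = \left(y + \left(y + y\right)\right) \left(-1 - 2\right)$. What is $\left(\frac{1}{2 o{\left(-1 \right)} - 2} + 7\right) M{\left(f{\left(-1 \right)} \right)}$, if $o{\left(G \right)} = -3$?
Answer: $\frac{165}{56} \approx 2.9464$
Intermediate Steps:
$f{\left(y \right)} = 3 y$ ($f{\left(y \right)} = - \frac{\left(y + \left(y + y\right)\right) \left(-1 - 2\right)}{3} = - \frac{\left(y + 2 y\right) \left(-3\right)}{3} = - \frac{3 y \left(-3\right)}{3} = - \frac{\left(-9\right) y}{3} = 3 y$)
$M{\left(q \right)} = - \frac{q}{7}$
$\left(\frac{1}{2 o{\left(-1 \right)} - 2} + 7\right) M{\left(f{\left(-1 \right)} \right)} = \left(\frac{1}{2 \left(-3\right) - 2} + 7\right) \left(- \frac{3 \left(-1\right)}{7}\right) = \left(\frac{1}{-6 - 2} + 7\right) \left(\left(- \frac{1}{7}\right) \left(-3\right)\right) = \left(\frac{1}{-8} + 7\right) \frac{3}{7} = \left(- \frac{1}{8} + 7\right) \frac{3}{7} = \frac{55}{8} \cdot \frac{3}{7} = \frac{165}{56}$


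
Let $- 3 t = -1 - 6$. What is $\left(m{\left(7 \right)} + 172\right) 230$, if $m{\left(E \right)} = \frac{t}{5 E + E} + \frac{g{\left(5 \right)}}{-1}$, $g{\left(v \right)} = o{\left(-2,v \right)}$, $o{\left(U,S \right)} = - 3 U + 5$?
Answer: $\frac{333385}{9} \approx 37043.0$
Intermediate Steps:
$o{\left(U,S \right)} = 5 - 3 U$
$g{\left(v \right)} = 11$ ($g{\left(v \right)} = 5 - -6 = 5 + 6 = 11$)
$t = \frac{7}{3}$ ($t = - \frac{-1 - 6}{3} = \left(- \frac{1}{3}\right) \left(-7\right) = \frac{7}{3} \approx 2.3333$)
$m{\left(E \right)} = -11 + \frac{7}{18 E}$ ($m{\left(E \right)} = \frac{7}{3 \left(5 E + E\right)} + \frac{11}{-1} = \frac{7}{3 \cdot 6 E} + 11 \left(-1\right) = \frac{7 \frac{1}{6 E}}{3} - 11 = \frac{7}{18 E} - 11 = -11 + \frac{7}{18 E}$)
$\left(m{\left(7 \right)} + 172\right) 230 = \left(\left(-11 + \frac{7}{18 \cdot 7}\right) + 172\right) 230 = \left(\left(-11 + \frac{7}{18} \cdot \frac{1}{7}\right) + 172\right) 230 = \left(\left(-11 + \frac{1}{18}\right) + 172\right) 230 = \left(- \frac{197}{18} + 172\right) 230 = \frac{2899}{18} \cdot 230 = \frac{333385}{9}$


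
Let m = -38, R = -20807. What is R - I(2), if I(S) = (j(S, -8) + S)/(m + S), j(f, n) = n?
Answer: -124843/6 ≈ -20807.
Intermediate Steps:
I(S) = (-8 + S)/(-38 + S)
R - I(2) = -20807 - (-8 + 2)/(-38 + 2) = -20807 - (-6)/(-36) = -20807 - (-1)*(-6)/36 = -20807 - 1*⅙ = -20807 - ⅙ = -124843/6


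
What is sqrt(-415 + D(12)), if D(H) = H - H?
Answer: I*sqrt(415) ≈ 20.372*I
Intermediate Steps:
D(H) = 0
sqrt(-415 + D(12)) = sqrt(-415 + 0) = sqrt(-415) = I*sqrt(415)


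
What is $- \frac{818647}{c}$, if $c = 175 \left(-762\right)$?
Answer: $\frac{818647}{133350} \approx 6.1391$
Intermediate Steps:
$c = -133350$
$- \frac{818647}{c} = - \frac{818647}{-133350} = \left(-818647\right) \left(- \frac{1}{133350}\right) = \frac{818647}{133350}$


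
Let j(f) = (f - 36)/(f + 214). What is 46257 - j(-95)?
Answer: 5504714/119 ≈ 46258.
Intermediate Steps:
j(f) = (-36 + f)/(214 + f)
46257 - j(-95) = 46257 - (-36 - 95)/(214 - 95) = 46257 - (-131)/119 = 46257 - 1*(-131/119) = 46257 + 131/119 = 5504714/119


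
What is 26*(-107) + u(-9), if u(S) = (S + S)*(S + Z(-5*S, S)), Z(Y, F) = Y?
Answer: -3430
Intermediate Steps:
u(S) = -8*S**2 (u(S) = (S + S)*(S - 5*S) = (2*S)*(-4*S) = -8*S**2)
26*(-107) + u(-9) = 26*(-107) - 8*(-9)**2 = -2782 - 8*81 = -2782 - 648 = -3430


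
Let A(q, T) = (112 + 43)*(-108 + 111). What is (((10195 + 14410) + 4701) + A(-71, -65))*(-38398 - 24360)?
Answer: -1868368418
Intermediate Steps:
A(q, T) = 465 (A(q, T) = 155*3 = 465)
(((10195 + 14410) + 4701) + A(-71, -65))*(-38398 - 24360) = (((10195 + 14410) + 4701) + 465)*(-38398 - 24360) = ((24605 + 4701) + 465)*(-62758) = (29306 + 465)*(-62758) = 29771*(-62758) = -1868368418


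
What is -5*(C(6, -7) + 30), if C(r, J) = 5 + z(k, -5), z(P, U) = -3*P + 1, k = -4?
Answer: -240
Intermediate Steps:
z(P, U) = 1 - 3*P
C(r, J) = 18 (C(r, J) = 5 + (1 - 3*(-4)) = 5 + (1 + 12) = 5 + 13 = 18)
-5*(C(6, -7) + 30) = -5*(18 + 30) = -5*48 = -240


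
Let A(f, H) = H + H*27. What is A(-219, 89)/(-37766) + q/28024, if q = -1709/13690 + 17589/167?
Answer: -75288846965739/1209820771666160 ≈ -0.062231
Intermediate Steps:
A(f, H) = 28*H (A(f, H) = H + 27*H = 28*H)
q = 240508007/2286230 (q = -1709*1/13690 + 17589*(1/167) = -1709/13690 + 17589/167 = 240508007/2286230 ≈ 105.20)
A(-219, 89)/(-37766) + q/28024 = (28*89)/(-37766) + (240508007/2286230)/28024 = 2492*(-1/37766) + (240508007/2286230)*(1/28024) = -1246/18883 + 240508007/64069309520 = -75288846965739/1209820771666160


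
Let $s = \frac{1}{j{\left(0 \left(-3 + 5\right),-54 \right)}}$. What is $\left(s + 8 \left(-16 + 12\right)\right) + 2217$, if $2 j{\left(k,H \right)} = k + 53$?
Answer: $\frac{115807}{53} \approx 2185.0$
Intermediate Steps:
$j{\left(k,H \right)} = \frac{53}{2} + \frac{k}{2}$ ($j{\left(k,H \right)} = \frac{k + 53}{2} = \frac{53 + k}{2} = \frac{53}{2} + \frac{k}{2}$)
$s = \frac{2}{53}$ ($s = \frac{1}{\frac{53}{2} + \frac{0 \left(-3 + 5\right)}{2}} = \frac{1}{\frac{53}{2} + \frac{0 \cdot 2}{2}} = \frac{1}{\frac{53}{2} + \frac{1}{2} \cdot 0} = \frac{1}{\frac{53}{2} + 0} = \frac{1}{\frac{53}{2}} = \frac{2}{53} \approx 0.037736$)
$\left(s + 8 \left(-16 + 12\right)\right) + 2217 = \left(\frac{2}{53} + 8 \left(-16 + 12\right)\right) + 2217 = \left(\frac{2}{53} + 8 \left(-4\right)\right) + 2217 = \left(\frac{2}{53} - 32\right) + 2217 = - \frac{1694}{53} + 2217 = \frac{115807}{53}$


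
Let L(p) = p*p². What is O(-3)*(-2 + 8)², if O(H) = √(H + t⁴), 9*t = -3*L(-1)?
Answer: 44*I*√2 ≈ 62.225*I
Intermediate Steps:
L(p) = p³
t = ⅓ (t = (-3*(-1)³)/9 = (-3*(-1))/9 = (⅑)*3 = ⅓ ≈ 0.33333)
O(H) = √(1/81 + H) (O(H) = √(H + (⅓)⁴) = √(H + 1/81) = √(1/81 + H))
O(-3)*(-2 + 8)² = (√(1 + 81*(-3))/9)*(-2 + 8)² = (√(1 - 243)/9)*6² = (√(-242)/9)*36 = ((11*I*√2)/9)*36 = (11*I*√2/9)*36 = 44*I*√2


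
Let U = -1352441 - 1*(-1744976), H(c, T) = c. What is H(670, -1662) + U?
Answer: 393205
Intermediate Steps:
U = 392535 (U = -1352441 + 1744976 = 392535)
H(670, -1662) + U = 670 + 392535 = 393205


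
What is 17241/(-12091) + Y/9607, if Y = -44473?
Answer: -54104410/8935249 ≈ -6.0552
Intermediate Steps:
17241/(-12091) + Y/9607 = 17241/(-12091) - 44473/9607 = 17241*(-1/12091) - 44473*1/9607 = -17241/12091 - 3421/739 = -54104410/8935249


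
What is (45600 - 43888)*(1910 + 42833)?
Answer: 76600016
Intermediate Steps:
(45600 - 43888)*(1910 + 42833) = 1712*44743 = 76600016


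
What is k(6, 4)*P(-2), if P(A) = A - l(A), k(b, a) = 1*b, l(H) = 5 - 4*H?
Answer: -90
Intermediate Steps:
k(b, a) = b
P(A) = -5 + 5*A (P(A) = A - (5 - 4*A) = A + (-5 + 4*A) = -5 + 5*A)
k(6, 4)*P(-2) = 6*(-5 + 5*(-2)) = 6*(-5 - 10) = 6*(-15) = -90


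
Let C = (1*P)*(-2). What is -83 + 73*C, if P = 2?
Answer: -375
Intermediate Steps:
C = -4 (C = (1*2)*(-2) = 2*(-2) = -4)
-83 + 73*C = -83 + 73*(-4) = -83 - 292 = -375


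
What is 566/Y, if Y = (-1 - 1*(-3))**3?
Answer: 283/4 ≈ 70.750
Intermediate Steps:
Y = 8 (Y = (-1 + 3)**3 = 2**3 = 8)
566/Y = 566/8 = 566*(1/8) = 283/4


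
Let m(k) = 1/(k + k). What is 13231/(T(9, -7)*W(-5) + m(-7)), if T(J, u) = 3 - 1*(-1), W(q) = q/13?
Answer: -2408042/293 ≈ -8218.6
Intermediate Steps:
W(q) = q/13 (W(q) = q*(1/13) = q/13)
m(k) = 1/(2*k)
T(J, u) = 4 (T(J, u) = 3 + 1 = 4)
13231/(T(9, -7)*W(-5) + m(-7)) = 13231/(4*((1/13)*(-5)) + (½)/(-7)) = 13231/(4*(-5/13) + (½)*(-⅐)) = 13231/(-20/13 - 1/14) = 13231/(-293/182) = 13231*(-182/293) = -2408042/293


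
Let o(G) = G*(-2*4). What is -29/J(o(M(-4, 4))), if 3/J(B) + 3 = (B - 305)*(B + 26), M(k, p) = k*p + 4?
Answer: 739529/3 ≈ 2.4651e+5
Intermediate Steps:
M(k, p) = 4 + k*p
o(G) = -8*G (o(G) = G*(-8) = -8*G)
J(B) = 3/(-3 + (-305 + B)*(26 + B)) (J(B) = 3/(-3 + (B - 305)*(B + 26)) = 3/(-3 + (-305 + B)*(26 + B)))
-29/J(o(M(-4, 4))) = -29/(3/(-7933 + (-8*(4 - 4*4))**2 - (-2232)*(4 - 4*4))) = -29/(3/(-7933 + (-8*(4 - 16))**2 - (-2232)*(4 - 16))) = -29/(3/(-7933 + (-8*(-12))**2 - (-2232)*(-12))) = -29/(3/(-7933 + 96**2 - 279*96)) = -29/(3/(-7933 + 9216 - 26784)) = -29/(3/(-25501)) = -29/(3*(-1/25501)) = -29/(-3/25501) = -25501/3*(-29) = 739529/3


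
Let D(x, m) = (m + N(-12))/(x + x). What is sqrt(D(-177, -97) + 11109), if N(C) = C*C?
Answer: sqrt(1392118806)/354 ≈ 105.40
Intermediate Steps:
N(C) = C**2
D(x, m) = (144 + m)/(2*x) (D(x, m) = (m + (-12)**2)/(x + x) = (m + 144)/((2*x)) = (144 + m)*(1/(2*x)) = (144 + m)/(2*x))
sqrt(D(-177, -97) + 11109) = sqrt((1/2)*(144 - 97)/(-177) + 11109) = sqrt((1/2)*(-1/177)*47 + 11109) = sqrt(-47/354 + 11109) = sqrt(3932539/354) = sqrt(1392118806)/354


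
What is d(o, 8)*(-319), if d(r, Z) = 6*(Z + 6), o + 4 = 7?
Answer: -26796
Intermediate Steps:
o = 3 (o = -4 + 7 = 3)
d(r, Z) = 36 + 6*Z (d(r, Z) = 6*(6 + Z) = 36 + 6*Z)
d(o, 8)*(-319) = (36 + 6*8)*(-319) = (36 + 48)*(-319) = 84*(-319) = -26796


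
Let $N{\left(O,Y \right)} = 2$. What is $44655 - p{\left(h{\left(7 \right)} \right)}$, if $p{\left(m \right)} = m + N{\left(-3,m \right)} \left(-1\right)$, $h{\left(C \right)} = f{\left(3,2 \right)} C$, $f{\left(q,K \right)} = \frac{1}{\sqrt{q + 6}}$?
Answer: $\frac{133964}{3} \approx 44655.0$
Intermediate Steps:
$f{\left(q,K \right)} = \frac{1}{\sqrt{6 + q}}$
$h{\left(C \right)} = \frac{C}{3}$ ($h{\left(C \right)} = \frac{C}{\sqrt{6 + 3}} = \frac{C}{3}$)
$p{\left(m \right)} = -2 + m$ ($p{\left(m \right)} = m + 2 \left(-1\right) = m - 2 = -2 + m$)
$44655 - p{\left(h{\left(7 \right)} \right)} = 44655 - \left(-2 + \frac{1}{3} \cdot 7\right) = 44655 - \left(-2 + \frac{7}{3}\right) = 44655 - \frac{1}{3} = \frac{133964}{3}$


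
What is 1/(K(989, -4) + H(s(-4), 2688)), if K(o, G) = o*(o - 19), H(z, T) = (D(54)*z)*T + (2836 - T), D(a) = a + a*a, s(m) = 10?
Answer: 1/80793078 ≈ 1.2377e-8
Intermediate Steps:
D(a) = a + a**2
H(z, T) = 2836 - T + 2970*T*z (H(z, T) = ((54*(1 + 54))*z)*T + (2836 - T) = ((54*55)*z)*T + (2836 - T) = (2970*z)*T + (2836 - T) = 2970*T*z + (2836 - T) = 2836 - T + 2970*T*z)
K(o, G) = o*(-19 + o)
1/(K(989, -4) + H(s(-4), 2688)) = 1/(989*(-19 + 989) + (2836 - 1*2688 + 2970*2688*10)) = 1/(989*970 + (2836 - 2688 + 79833600)) = 1/(959330 + 79833748) = 1/80793078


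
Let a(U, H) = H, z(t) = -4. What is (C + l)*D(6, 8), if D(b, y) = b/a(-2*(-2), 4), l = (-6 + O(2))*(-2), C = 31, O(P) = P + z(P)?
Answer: 141/2 ≈ 70.500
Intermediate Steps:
O(P) = -4 + P (O(P) = P - 4 = -4 + P)
l = 16 (l = (-6 + (-4 + 2))*(-2) = (-6 - 2)*(-2) = -8*(-2) = 16)
D(b, y) = b/4
(C + l)*D(6, 8) = (31 + 16)*((1/4)*6) = 47*(3/2) = 141/2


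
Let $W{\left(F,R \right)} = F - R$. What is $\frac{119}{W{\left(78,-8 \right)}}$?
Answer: $\frac{119}{86} \approx 1.3837$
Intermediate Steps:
$\frac{119}{W{\left(78,-8 \right)}} = \frac{119}{78 - -8} = \frac{119}{78 + 8} = \frac{119}{86}$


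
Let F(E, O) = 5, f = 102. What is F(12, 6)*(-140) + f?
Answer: -598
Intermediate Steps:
F(12, 6)*(-140) + f = 5*(-140) + 102 = -700 + 102 = -598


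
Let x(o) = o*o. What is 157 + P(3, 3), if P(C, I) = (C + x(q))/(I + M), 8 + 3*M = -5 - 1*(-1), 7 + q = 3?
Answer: 138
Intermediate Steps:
q = -4 (q = -7 + 3 = -4)
M = -4 (M = -8/3 + (-5 - 1*(-1))/3 = -8/3 + (-5 + 1)/3 = -8/3 + (1/3)*(-4) = -8/3 - 4/3 = -4)
x(o) = o**2
P(C, I) = (16 + C)/(-4 + I) (P(C, I) = (C + (-4)**2)/(I - 4) = (C + 16)/(-4 + I) = (16 + C)/(-4 + I))
157 + P(3, 3) = 157 + (16 + 3)/(-4 + 3) = 157 + 19/(-1) = 157 - 1*19 = 157 - 19 = 138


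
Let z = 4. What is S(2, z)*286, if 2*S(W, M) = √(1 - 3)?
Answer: 143*I*√2 ≈ 202.23*I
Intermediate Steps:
S(W, M) = I*√2/2 (S(W, M) = √(1 - 3)/2 = √(-2)/2 = (I*√2)/2 = I*√2/2)
S(2, z)*286 = (I*√2/2)*286 = 143*I*√2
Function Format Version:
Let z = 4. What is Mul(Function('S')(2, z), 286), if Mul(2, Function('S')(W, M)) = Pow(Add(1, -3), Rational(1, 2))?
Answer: Mul(143, I, Pow(2, Rational(1, 2))) ≈ Mul(202.23, I)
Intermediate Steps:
Function('S')(W, M) = Mul(Rational(1, 2), I, Pow(2, Rational(1, 2))) (Function('S')(W, M) = Mul(Rational(1, 2), Pow(Add(1, -3), Rational(1, 2))) = Mul(Rational(1, 2), Pow(-2, Rational(1, 2))) = Mul(Rational(1, 2), Mul(I, Pow(2, Rational(1, 2)))) = Mul(Rational(1, 2), I, Pow(2, Rational(1, 2))))
Mul(Function('S')(2, z), 286) = Mul(Mul(Rational(1, 2), I, Pow(2, Rational(1, 2))), 286) = Mul(143, I, Pow(2, Rational(1, 2)))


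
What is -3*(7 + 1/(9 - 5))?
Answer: -87/4 ≈ -21.750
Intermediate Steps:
-3*(7 + 1/(9 - 5)) = -3*(7 + 1/4) = -3*(7 + ¼) = -3*29/4 = -87/4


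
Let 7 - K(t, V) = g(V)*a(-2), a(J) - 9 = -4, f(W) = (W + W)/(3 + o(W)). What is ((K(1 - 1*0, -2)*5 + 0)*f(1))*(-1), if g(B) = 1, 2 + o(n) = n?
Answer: -10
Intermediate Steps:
o(n) = -2 + n
f(W) = 2*W/(1 + W) (f(W) = (W + W)/(3 + (-2 + W)) = (2*W)/(1 + W) = 2*W/(1 + W))
a(J) = 5 (a(J) = 9 - 4 = 5)
K(t, V) = 2 (K(t, V) = 7 - 5 = 2)
((K(1 - 1*0, -2)*5 + 0)*f(1))*(-1) = ((2*5 + 0)*(2*1/(1 + 1)))*(-1) = ((10 + 0)*(2*1/2))*(-1) = (10*(2*1*(½)))*(-1) = (10*1)*(-1) = 10*(-1) = -10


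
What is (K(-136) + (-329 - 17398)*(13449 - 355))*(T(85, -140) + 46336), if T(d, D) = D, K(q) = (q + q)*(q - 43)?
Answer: -10720643355400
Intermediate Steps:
K(q) = 2*q*(-43 + q) (K(q) = (2*q)*(-43 + q) = 2*q*(-43 + q))
(K(-136) + (-329 - 17398)*(13449 - 355))*(T(85, -140) + 46336) = (2*(-136)*(-43 - 136) + (-329 - 17398)*(13449 - 355))*(-140 + 46336) = (2*(-136)*(-179) - 17727*13094)*46196 = (48688 - 232117338)*46196 = -232068650*46196 = -10720643355400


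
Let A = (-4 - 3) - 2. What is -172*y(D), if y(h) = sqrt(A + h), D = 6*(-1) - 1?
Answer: -688*I ≈ -688.0*I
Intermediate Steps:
D = -7 (D = -6 - 1 = -7)
A = -9 (A = -7 - 2 = -9)
y(h) = sqrt(-9 + h)
-172*y(D) = -172*sqrt(-9 - 7) = -688*I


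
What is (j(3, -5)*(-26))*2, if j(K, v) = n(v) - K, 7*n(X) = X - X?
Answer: 156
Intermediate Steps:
n(X) = 0 (n(X) = (X - X)/7 = (⅐)*0 = 0)
j(K, v) = -K (j(K, v) = 0 - K = -K)
(j(3, -5)*(-26))*2 = (-1*3*(-26))*2 = -3*(-26)*2 = 78*2 = 156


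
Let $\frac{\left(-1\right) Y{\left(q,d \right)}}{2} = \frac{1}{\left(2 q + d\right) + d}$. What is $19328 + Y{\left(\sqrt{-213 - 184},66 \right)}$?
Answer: $\frac{91865918}{4753} + \frac{i \sqrt{397}}{4753} \approx 19328.0 + 0.0041921 i$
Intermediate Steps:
$Y{\left(q,d \right)} = - \frac{2}{2 d + 2 q}$ ($Y{\left(q,d \right)} = - \frac{2}{\left(2 q + d\right) + d} = - \frac{2}{\left(d + 2 q\right) + d} = - \frac{2}{2 d + 2 q}$)
$19328 + Y{\left(\sqrt{-213 - 184},66 \right)} = 19328 - \frac{1}{66 + \sqrt{-213 - 184}} = 19328 - \frac{1}{66 + \sqrt{-397}} = 19328 - \frac{1}{66 + i \sqrt{397}}$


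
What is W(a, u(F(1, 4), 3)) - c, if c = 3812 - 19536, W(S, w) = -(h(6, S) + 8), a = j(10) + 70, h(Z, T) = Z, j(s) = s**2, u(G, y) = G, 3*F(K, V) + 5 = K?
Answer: 15710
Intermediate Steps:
F(K, V) = -5/3 + K/3
a = 170 (a = 10**2 + 70 = 100 + 70 = 170)
W(S, w) = -14 (W(S, w) = -(6 + 8) = -1*14 = -14)
c = -15724
W(a, u(F(1, 4), 3)) - c = -14 - 1*(-15724) = -14 + 15724 = 15710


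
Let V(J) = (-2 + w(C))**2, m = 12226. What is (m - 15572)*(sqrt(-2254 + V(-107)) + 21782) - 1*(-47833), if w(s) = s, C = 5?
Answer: -72834739 - 3346*I*sqrt(2245) ≈ -7.2835e+7 - 1.5854e+5*I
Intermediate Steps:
V(J) = 9 (V(J) = (-2 + 5)**2 = 3**2 = 9)
(m - 15572)*(sqrt(-2254 + V(-107)) + 21782) - 1*(-47833) = (12226 - 15572)*(sqrt(-2254 + 9) + 21782) - 1*(-47833) = -3346*(sqrt(-2245) + 21782) + 47833 = -3346*(I*sqrt(2245) + 21782) + 47833 = -3346*(21782 + I*sqrt(2245)) + 47833 = (-72882572 - 3346*I*sqrt(2245)) + 47833 = -72834739 - 3346*I*sqrt(2245)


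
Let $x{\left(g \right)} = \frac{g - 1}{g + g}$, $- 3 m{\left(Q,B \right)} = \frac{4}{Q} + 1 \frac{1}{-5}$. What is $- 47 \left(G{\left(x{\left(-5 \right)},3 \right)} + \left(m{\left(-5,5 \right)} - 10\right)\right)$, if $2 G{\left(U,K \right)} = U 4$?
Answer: $\frac{5969}{15} \approx 397.93$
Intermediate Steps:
$m{\left(Q,B \right)} = \frac{1}{15} - \frac{4}{3 Q}$ ($m{\left(Q,B \right)} = - \frac{\frac{4}{Q} + 1 \frac{1}{-5}}{3} = - \frac{\frac{4}{Q} + 1 \left(- \frac{1}{5}\right)}{3} = - \frac{\frac{4}{Q} - \frac{1}{5}}{3} = - \frac{- \frac{1}{5} + \frac{4}{Q}}{3} = \frac{1}{15} - \frac{4}{3 Q}$)
$x{\left(g \right)} = \frac{-1 + g}{2 g}$
$G{\left(U,K \right)} = 2 U$ ($G{\left(U,K \right)} = \frac{U 4}{2} = \frac{4 U}{2} = 2 U$)
$- 47 \left(G{\left(x{\left(-5 \right)},3 \right)} + \left(m{\left(-5,5 \right)} - 10\right)\right) = - 47 \left(2 \frac{-1 - 5}{2 \left(-5\right)} - \left(10 - \frac{-20 - 5}{15 \left(-5\right)}\right)\right) = - 47 \left(2 \cdot \frac{1}{2} \left(- \frac{1}{5}\right) \left(-6\right) - \left(10 + \frac{1}{75} \left(-25\right)\right)\right) = - 47 \left(2 \cdot \frac{3}{5} + \left(\frac{1}{3} - 10\right)\right) = - 47 \left(\frac{6}{5} - \frac{29}{3}\right) = \left(-47\right) \left(- \frac{127}{15}\right) = \frac{5969}{15}$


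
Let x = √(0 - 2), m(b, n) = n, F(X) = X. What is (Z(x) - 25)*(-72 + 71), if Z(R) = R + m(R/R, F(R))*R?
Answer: 27 - I*√2 ≈ 27.0 - 1.4142*I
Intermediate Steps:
x = I*√2 (x = √(-2) = I*√2 ≈ 1.4142*I)
Z(R) = R + R² (Z(R) = R + R*R = R + R²)
(Z(x) - 25)*(-72 + 71) = ((I*√2)*(1 + I*√2) - 25)*(-72 + 71) = (I*√2*(1 + I*√2) - 25)*(-1) = (-25 + I*√2*(1 + I*√2))*(-1) = 25 - I*√2*(1 + I*√2)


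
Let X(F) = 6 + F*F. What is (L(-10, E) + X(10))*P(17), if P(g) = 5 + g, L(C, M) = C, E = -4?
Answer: 2112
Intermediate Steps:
X(F) = 6 + F²
(L(-10, E) + X(10))*P(17) = (-10 + (6 + 10²))*(5 + 17) = (-10 + (6 + 100))*22 = (-10 + 106)*22 = 96*22 = 2112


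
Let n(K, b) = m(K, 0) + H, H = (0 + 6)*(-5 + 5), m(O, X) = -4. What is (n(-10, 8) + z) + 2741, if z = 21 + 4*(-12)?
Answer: 2710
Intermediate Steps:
H = 0 (H = 6*0 = 0)
z = -27 (z = 21 - 48 = -27)
n(K, b) = -4 (n(K, b) = -4 + 0 = -4)
(n(-10, 8) + z) + 2741 = (-4 - 27) + 2741 = -31 + 2741 = 2710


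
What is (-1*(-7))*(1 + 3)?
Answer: 28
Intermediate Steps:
(-1*(-7))*(1 + 3) = 7*4 = 28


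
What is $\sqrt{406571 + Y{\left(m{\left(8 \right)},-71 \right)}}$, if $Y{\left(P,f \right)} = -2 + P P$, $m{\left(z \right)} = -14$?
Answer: $\sqrt{406765} \approx 637.78$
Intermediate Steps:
$Y{\left(P,f \right)} = -2 + P^{2}$
$\sqrt{406571 + Y{\left(m{\left(8 \right)},-71 \right)}} = \sqrt{406571 - \left(2 - \left(-14\right)^{2}\right)} = \sqrt{406571 + \left(-2 + 196\right)} = \sqrt{406571 + 194} = \sqrt{406765}$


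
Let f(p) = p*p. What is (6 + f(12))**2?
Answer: 22500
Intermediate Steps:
f(p) = p**2
(6 + f(12))**2 = (6 + 12**2)**2 = (6 + 144)**2 = 150**2 = 22500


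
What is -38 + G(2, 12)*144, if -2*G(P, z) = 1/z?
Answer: -44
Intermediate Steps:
G(P, z) = -1/(2*z)
-38 + G(2, 12)*144 = -38 - ½/12*144 = -38 - ½*1/12*144 = -38 - 1/24*144 = -38 - 6 = -44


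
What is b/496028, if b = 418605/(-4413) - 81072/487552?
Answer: -4259364077/22234113832736 ≈ -0.00019157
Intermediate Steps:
b = -4259364077/44824312 (b = 418605*(-1/4413) - 81072*1/487552 = -139535/1471 - 5067/30472 = -4259364077/44824312 ≈ -95.024)
b/496028 = -4259364077/44824312/496028 = -4259364077/44824312*1/496028 = -4259364077/22234113832736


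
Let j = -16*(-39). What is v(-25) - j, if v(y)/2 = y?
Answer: -674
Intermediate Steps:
j = 624
v(y) = 2*y
v(-25) - j = 2*(-25) - 1*624 = -50 - 624 = -674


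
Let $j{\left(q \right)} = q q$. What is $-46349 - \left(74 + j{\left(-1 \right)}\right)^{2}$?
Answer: $-51974$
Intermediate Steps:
$j{\left(q \right)} = q^{2}$
$-46349 - \left(74 + j{\left(-1 \right)}\right)^{2} = -46349 - \left(74 + \left(-1\right)^{2}\right)^{2} = -46349 - \left(74 + 1\right)^{2} = -46349 - 75^{2} = -46349 - 5625 = -51974$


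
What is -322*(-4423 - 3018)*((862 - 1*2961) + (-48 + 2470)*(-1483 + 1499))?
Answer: 87820661306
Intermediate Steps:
-322*(-4423 - 3018)*((862 - 1*2961) + (-48 + 2470)*(-1483 + 1499)) = -(-2396002)*((862 - 2961) + 2422*16) = -(-2396002)*(-2099 + 38752) = -(-2396002)*36653 = -322*(-272734973) = 87820661306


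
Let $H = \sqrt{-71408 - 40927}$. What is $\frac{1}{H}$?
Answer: $- \frac{i \sqrt{112335}}{112335} \approx - 0.0029836 i$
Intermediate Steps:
$H = i \sqrt{112335}$ ($H = \sqrt{-112335} = i \sqrt{112335} \approx 335.16 i$)
$\frac{1}{H} = \frac{1}{i \sqrt{112335}} = - \frac{i \sqrt{112335}}{112335}$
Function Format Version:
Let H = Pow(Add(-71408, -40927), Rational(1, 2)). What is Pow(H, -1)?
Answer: Mul(Rational(-1, 112335), I, Pow(112335, Rational(1, 2))) ≈ Mul(-0.0029836, I)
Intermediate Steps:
H = Mul(I, Pow(112335, Rational(1, 2))) (H = Pow(-112335, Rational(1, 2)) = Mul(I, Pow(112335, Rational(1, 2))) ≈ Mul(335.16, I))
Pow(H, -1) = Pow(Mul(I, Pow(112335, Rational(1, 2))), -1) = Mul(Rational(-1, 112335), I, Pow(112335, Rational(1, 2)))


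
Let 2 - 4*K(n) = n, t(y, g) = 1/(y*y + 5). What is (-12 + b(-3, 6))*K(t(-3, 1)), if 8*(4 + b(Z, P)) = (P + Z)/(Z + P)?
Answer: -3429/448 ≈ -7.6540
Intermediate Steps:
t(y, g) = 1/(5 + y**2) (t(y, g) = 1/(y**2 + 5) = 1/(5 + y**2))
K(n) = 1/2 - n/4
b(Z, P) = -31/8 (b(Z, P) = -4 + ((P + Z)/(Z + P))/8 = -4 + ((P + Z)/(P + Z))/8 = -4 + (1/8)*1 = -4 + 1/8 = -31/8)
(-12 + b(-3, 6))*K(t(-3, 1)) = (-12 - 31/8)*(1/2 - 1/(4*(5 + (-3)**2))) = -127*(1/2 - 1/(4*(5 + 9)))/8 = -127*(1/2 - 1/4/14)/8 = -127*(1/2 - 1/4*1/14)/8 = -127*(1/2 - 1/56)/8 = -127/8*27/56 = -3429/448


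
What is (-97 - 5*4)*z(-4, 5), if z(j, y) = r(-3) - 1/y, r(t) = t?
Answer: 1872/5 ≈ 374.40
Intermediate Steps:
z(j, y) = -3 - 1/y
(-97 - 5*4)*z(-4, 5) = (-97 - 5*4)*(-3 - 1/5) = (-97 - 20)*(-3 - 1*⅕) = -117*(-3 - ⅕) = -117*(-16/5) = 1872/5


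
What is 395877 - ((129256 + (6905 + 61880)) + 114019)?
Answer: 83817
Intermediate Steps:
395877 - ((129256 + (6905 + 61880)) + 114019) = 395877 - ((129256 + 68785) + 114019) = 395877 - (198041 + 114019) = 395877 - 1*312060 = 395877 - 312060 = 83817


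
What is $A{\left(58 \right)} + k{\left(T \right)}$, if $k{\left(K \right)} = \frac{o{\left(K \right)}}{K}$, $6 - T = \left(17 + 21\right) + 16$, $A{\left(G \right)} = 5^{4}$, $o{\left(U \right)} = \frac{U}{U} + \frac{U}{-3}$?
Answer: $\frac{29983}{48} \approx 624.65$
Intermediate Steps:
$o{\left(U \right)} = 1 - \frac{U}{3}$ ($o{\left(U \right)} = 1 + U \left(- \frac{1}{3}\right) = 1 - \frac{U}{3}$)
$A{\left(G \right)} = 625$
$T = -48$ ($T = 6 - \left(\left(17 + 21\right) + 16\right) = 6 - \left(38 + 16\right) = 6 - 54 = -48$)
$k{\left(K \right)} = \frac{1 - \frac{K}{3}}{K}$
$A{\left(58 \right)} + k{\left(T \right)} = 625 + \frac{3 - -48}{3 \left(-48\right)} = 625 + \frac{1}{3} \left(- \frac{1}{48}\right) \left(3 + 48\right) = 625 + \frac{1}{3} \left(- \frac{1}{48}\right) 51 = 625 - \frac{17}{48} = \frac{29983}{48}$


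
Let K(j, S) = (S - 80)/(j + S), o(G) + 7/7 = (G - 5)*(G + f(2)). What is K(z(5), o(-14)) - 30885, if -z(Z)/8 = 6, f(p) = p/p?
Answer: -3057532/99 ≈ -30884.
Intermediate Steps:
f(p) = 1
z(Z) = -48 (z(Z) = -8*6 = -48)
o(G) = -1 + (1 + G)*(-5 + G) (o(G) = -1 + (G - 5)*(G + 1) = -1 + (-5 + G)*(1 + G) = -1 + (1 + G)*(-5 + G))
K(j, S) = (-80 + S)/(S + j)
K(z(5), o(-14)) - 30885 = (-80 + (-6 + (-14)² - 4*(-14)))/((-6 + (-14)² - 4*(-14)) - 48) - 30885 = (-80 + (-6 + 196 + 56))/((-6 + 196 + 56) - 48) - 30885 = (-80 + 246)/(246 - 48) - 30885 = 166/198 - 30885 = (1/198)*166 - 30885 = 83/99 - 30885 = -3057532/99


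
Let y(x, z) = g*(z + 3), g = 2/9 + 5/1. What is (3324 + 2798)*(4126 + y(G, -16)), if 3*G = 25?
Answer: 223593806/9 ≈ 2.4844e+7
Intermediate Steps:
g = 47/9 (g = 2*(1/9) + 5*1 = 2/9 + 5 = 47/9 ≈ 5.2222)
G = 25/3 (G = (1/3)*25 = 25/3 ≈ 8.3333)
y(x, z) = 47/3 + 47*z/9 (y(x, z) = 47*(z + 3)/9 = 47*(3 + z)/9 = 47/3 + 47*z/9)
(3324 + 2798)*(4126 + y(G, -16)) = (3324 + 2798)*(4126 + (47/3 + (47/9)*(-16))) = 6122*(4126 + (47/3 - 752/9)) = 6122*(4126 - 611/9) = 6122*(36523/9) = 223593806/9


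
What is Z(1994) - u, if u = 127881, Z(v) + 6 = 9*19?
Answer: -127716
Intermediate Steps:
Z(v) = 165 (Z(v) = -6 + 9*19 = -6 + 171 = 165)
Z(1994) - u = 165 - 1*127881 = 165 - 127881 = -127716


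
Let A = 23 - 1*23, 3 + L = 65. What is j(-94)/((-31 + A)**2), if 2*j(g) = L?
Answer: 1/31 ≈ 0.032258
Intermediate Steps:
L = 62 (L = -3 + 65 = 62)
A = 0 (A = 23 - 23 = 0)
j(g) = 31 (j(g) = (1/2)*62 = 31)
j(-94)/((-31 + A)**2) = 31/((-31 + 0)**2) = 31/((-31)**2) = 31/961 = 31*(1/961) = 1/31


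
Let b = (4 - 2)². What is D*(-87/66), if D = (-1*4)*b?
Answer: 232/11 ≈ 21.091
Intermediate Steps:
b = 4 (b = 2² = 4)
D = -16 (D = -1*4*4 = -4*4 = -16)
D*(-87/66) = -(-1392)/66 = -16*(-29/22) = 232/11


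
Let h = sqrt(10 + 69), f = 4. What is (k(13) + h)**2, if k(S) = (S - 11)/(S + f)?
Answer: 22835/289 + 4*sqrt(79)/17 ≈ 81.105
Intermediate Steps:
k(S) = (-11 + S)/(4 + S) (k(S) = (S - 11)/(S + 4) = (-11 + S)/(4 + S))
h = sqrt(79) ≈ 8.8882
(k(13) + h)**2 = ((-11 + 13)/(4 + 13) + sqrt(79))**2 = (2/17 + sqrt(79))**2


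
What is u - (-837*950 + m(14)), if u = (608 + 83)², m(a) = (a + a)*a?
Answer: 1272239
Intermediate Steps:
m(a) = 2*a² (m(a) = (2*a)*a = 2*a²)
u = 477481 (u = 691² = 477481)
u - (-837*950 + m(14)) = 477481 - (-837*950 + 2*14²) = 477481 - (-795150 + 2*196) = 477481 - (-795150 + 392) = 477481 - 1*(-794758) = 477481 + 794758 = 1272239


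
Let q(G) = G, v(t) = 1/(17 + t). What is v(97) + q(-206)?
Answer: -23483/114 ≈ -205.99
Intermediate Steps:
v(97) + q(-206) = 1/(17 + 97) - 206 = 1/114 - 206 = -23483/114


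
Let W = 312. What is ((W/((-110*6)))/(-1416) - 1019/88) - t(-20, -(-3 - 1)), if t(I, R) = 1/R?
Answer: -921259/77880 ≈ -11.829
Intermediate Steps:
((W/((-110*6)))/(-1416) - 1019/88) - t(-20, -(-3 - 1)) = ((312/((-110*6)))/(-1416) - 1019/88) - 1/((-(-3 - 1))) = ((312/(-660))*(-1/1416) - 1019*1/88) - 1/((-1*(-4))) = ((312*(-1/660))*(-1/1416) - 1019/88) - 1/4 = (-26/55*(-1/1416) - 1019/88) - 1*1/4 = (13/38940 - 1019/88) - 1/4 = -901789/77880 - 1/4 = -921259/77880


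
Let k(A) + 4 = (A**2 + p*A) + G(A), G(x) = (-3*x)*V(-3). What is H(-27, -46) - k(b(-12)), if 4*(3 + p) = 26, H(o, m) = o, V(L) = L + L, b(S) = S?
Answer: 91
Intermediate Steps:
V(L) = 2*L
p = 7/2 (p = -3 + (1/4)*26 = -3 + 13/2 = 7/2 ≈ 3.5000)
G(x) = 18*x (G(x) = (-3*x)*(2*(-3)) = -3*x*(-6) = 18*x)
k(A) = -4 + A**2 + 43*A/2 (k(A) = -4 + ((A**2 + 7*A/2) + 18*A) = -4 + (A**2 + 43*A/2) = -4 + A**2 + 43*A/2)
H(-27, -46) - k(b(-12)) = -27 - (-4 + (-12)**2 + (43/2)*(-12)) = -27 - (-4 + 144 - 258) = -27 - 1*(-118) = -27 + 118 = 91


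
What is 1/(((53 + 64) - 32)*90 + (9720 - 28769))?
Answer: -1/11399 ≈ -8.7727e-5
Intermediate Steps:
1/(((53 + 64) - 32)*90 + (9720 - 28769)) = 1/((117 - 32)*90 - 19049) = 1/(85*90 - 19049) = 1/(7650 - 19049) = 1/(-11399) = -1/11399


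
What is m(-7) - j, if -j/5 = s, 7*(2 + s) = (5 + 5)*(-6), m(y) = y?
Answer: -419/7 ≈ -59.857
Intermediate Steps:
s = -74/7 (s = -2 + ((5 + 5)*(-6))/7 = -2 + (10*(-6))/7 = -2 + (⅐)*(-60) = -2 - 60/7 = -74/7 ≈ -10.571)
j = 370/7 (j = -5*(-74/7) = 370/7 ≈ 52.857)
m(-7) - j = -7 - 1*370/7 = -7 - 370/7 = -419/7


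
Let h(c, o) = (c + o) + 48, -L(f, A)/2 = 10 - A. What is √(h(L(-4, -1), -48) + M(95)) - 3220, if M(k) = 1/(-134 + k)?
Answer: -3220 + I*√33501/39 ≈ -3220.0 + 4.6931*I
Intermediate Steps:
L(f, A) = -20 + 2*A (L(f, A) = -2*(10 - A) = -20 + 2*A)
h(c, o) = 48 + c + o
√(h(L(-4, -1), -48) + M(95)) - 3220 = √((48 + (-20 + 2*(-1)) - 48) + 1/(-134 + 95)) - 3220 = √((48 + (-20 - 2) - 48) + 1/(-39)) - 3220 = √((48 - 22 - 48) - 1/39) - 3220 = √(-22 - 1/39) - 3220 = √(-859/39) - 3220 = I*√33501/39 - 3220 = -3220 + I*√33501/39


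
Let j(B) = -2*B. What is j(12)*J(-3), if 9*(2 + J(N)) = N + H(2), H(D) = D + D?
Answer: 136/3 ≈ 45.333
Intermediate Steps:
H(D) = 2*D
J(N) = -14/9 + N/9 (J(N) = -2 + (N + 2*2)/9 = -2 + (N + 4)/9 = -2 + (4 + N)/9 = -2 + (4/9 + N/9) = -14/9 + N/9)
j(12)*J(-3) = (-2*12)*(-14/9 + (⅑)*(-3)) = -24*(-14/9 - ⅓) = -24*(-17/9) = 136/3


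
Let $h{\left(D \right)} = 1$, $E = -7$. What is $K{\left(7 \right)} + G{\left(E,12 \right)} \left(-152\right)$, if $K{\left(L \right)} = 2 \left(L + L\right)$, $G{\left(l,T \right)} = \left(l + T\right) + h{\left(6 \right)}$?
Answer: $-884$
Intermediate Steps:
$G{\left(l,T \right)} = 1 + T + l$ ($G{\left(l,T \right)} = \left(l + T\right) + 1 = \left(T + l\right) + 1 = 1 + T + l$)
$K{\left(L \right)} = 4 L$ ($K{\left(L \right)} = 2 \cdot 2 L = 4 L$)
$K{\left(7 \right)} + G{\left(E,12 \right)} \left(-152\right) = 4 \cdot 7 + \left(1 + 12 - 7\right) \left(-152\right) = 28 + 6 \left(-152\right) = 28 - 912 = -884$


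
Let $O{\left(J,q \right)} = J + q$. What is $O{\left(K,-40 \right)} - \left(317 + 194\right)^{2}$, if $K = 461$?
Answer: $-260700$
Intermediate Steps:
$O{\left(K,-40 \right)} - \left(317 + 194\right)^{2} = \left(461 - 40\right) - \left(317 + 194\right)^{2} = 421 - 511^{2} = 421 - 261121 = -260700$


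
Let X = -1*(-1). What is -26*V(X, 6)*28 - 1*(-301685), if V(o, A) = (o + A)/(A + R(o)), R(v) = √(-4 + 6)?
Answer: 5113357/17 + 2548*√2/17 ≈ 3.0100e+5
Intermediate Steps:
X = 1
R(v) = √2
V(o, A) = (A + o)/(A + √2) (V(o, A) = (o + A)/(A + √2) = (A + o)/(A + √2))
-26*V(X, 6)*28 - 1*(-301685) = -26*(6 + 1)/(6 + √2)*28 - 1*(-301685) = -26*7/(6 + √2)*28 + 301685 = -182/(6 + √2)*28 + 301685 = -5096/(6 + √2) + 301685 = 301685 - 5096/(6 + √2)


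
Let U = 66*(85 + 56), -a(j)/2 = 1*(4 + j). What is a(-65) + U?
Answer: 9428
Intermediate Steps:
a(j) = -8 - 2*j (a(j) = -2*(4 + j) = -8 - 2*j)
U = 9306 (U = 66*141 = 9306)
a(-65) + U = (-8 - 2*(-65)) + 9306 = (-8 + 130) + 9306 = 122 + 9306 = 9428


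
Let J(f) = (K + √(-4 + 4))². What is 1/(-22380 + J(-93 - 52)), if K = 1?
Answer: -1/22379 ≈ -4.4685e-5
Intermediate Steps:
J(f) = 1 (J(f) = (1 + √(-4 + 4))² = (1 + √0)² = (1 + 0)² = 1² = 1)
1/(-22380 + J(-93 - 52)) = 1/(-22380 + 1) = 1/(-22379) = -1/22379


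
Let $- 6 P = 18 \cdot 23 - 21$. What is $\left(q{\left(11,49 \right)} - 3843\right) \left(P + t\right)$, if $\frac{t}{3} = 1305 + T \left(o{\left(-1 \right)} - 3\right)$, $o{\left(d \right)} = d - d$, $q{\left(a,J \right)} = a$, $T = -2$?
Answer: $-14820260$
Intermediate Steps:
$P = - \frac{131}{2}$ ($P = - \frac{18 \cdot 23 - 21}{6} = - \frac{414 - 21}{6} = \left(- \frac{1}{6}\right) 393 = - \frac{131}{2} \approx -65.5$)
$o{\left(d \right)} = 0$
$t = 3933$ ($t = 3 \left(1305 - 2 \left(0 - 3\right)\right) = 3 \left(1305 - -6\right) = 3 \left(1305 + 6\right) = 3 \cdot 1311 = 3933$)
$\left(q{\left(11,49 \right)} - 3843\right) \left(P + t\right) = \left(11 - 3843\right) \left(- \frac{131}{2} + 3933\right) = \left(-3832\right) \frac{7735}{2} = -14820260$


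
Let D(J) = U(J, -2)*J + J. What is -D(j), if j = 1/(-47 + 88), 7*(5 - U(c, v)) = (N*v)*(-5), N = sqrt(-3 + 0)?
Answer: -6/41 + 10*I*sqrt(3)/287 ≈ -0.14634 + 0.06035*I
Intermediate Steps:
N = I*sqrt(3) (N = sqrt(-3) = I*sqrt(3) ≈ 1.732*I)
U(c, v) = 5 + 5*I*v*sqrt(3)/7 (U(c, v) = 5 - (I*sqrt(3))*v*(-5)/7 = 5 - I*v*sqrt(3)*(-5)/7 = 5 - (-5)*I*v*sqrt(3)/7 = 5 + 5*I*v*sqrt(3)/7)
j = 1/41 ≈ 0.024390
D(J) = J + J*(5 - 10*I*sqrt(3)/7) (D(J) = (5 + (5/7)*I*(-2)*sqrt(3))*J + J = (5 - 10*I*sqrt(3)/7)*J + J = J*(5 - 10*I*sqrt(3)/7) + J = J + J*(5 - 10*I*sqrt(3)/7))
-D(j) = -2*(21 - 5*I*sqrt(3))/(7*41) = -(6/41 - 10*I*sqrt(3)/287) = -6/41 + 10*I*sqrt(3)/287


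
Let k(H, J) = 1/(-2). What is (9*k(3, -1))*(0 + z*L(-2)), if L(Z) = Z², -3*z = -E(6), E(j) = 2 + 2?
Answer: -24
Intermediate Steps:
E(j) = 4
z = 4/3 (z = -(-1)*4/3 = -⅓*(-4) = 4/3 ≈ 1.3333)
k(H, J) = -½
(9*k(3, -1))*(0 + z*L(-2)) = (9*(-½))*(0 + (4/3)*(-2)²) = -9*(0 + (4/3)*4)/2 = -9*(0 + 16/3)/2 = -9/2*16/3 = -24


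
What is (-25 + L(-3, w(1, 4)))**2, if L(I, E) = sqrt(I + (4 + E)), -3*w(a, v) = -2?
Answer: (75 - sqrt(15))**2/9 ≈ 562.12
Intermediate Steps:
w(a, v) = 2/3 (w(a, v) = -1/3*(-2) = 2/3)
L(I, E) = sqrt(4 + E + I)
(-25 + L(-3, w(1, 4)))**2 = (-25 + sqrt(4 + 2/3 - 3))**2 = (-25 + sqrt(5/3))**2 = (-25 + sqrt(15)/3)**2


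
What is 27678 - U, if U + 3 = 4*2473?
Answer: 17789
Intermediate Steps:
U = 9889 (U = -3 + 4*2473 = -3 + 9892 = 9889)
27678 - U = 27678 - 1*9889 = 27678 - 9889 = 17789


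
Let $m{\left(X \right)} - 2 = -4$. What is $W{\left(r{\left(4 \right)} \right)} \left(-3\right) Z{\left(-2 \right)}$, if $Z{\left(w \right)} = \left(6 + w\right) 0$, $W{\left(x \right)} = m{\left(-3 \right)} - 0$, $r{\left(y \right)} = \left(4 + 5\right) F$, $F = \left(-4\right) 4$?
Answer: $0$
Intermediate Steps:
$m{\left(X \right)} = -2$ ($m{\left(X \right)} = 2 - 4 = -2$)
$F = -16$
$r{\left(y \right)} = -144$ ($r{\left(y \right)} = \left(4 + 5\right) \left(-16\right) = 9 \left(-16\right) = -144$)
$W{\left(x \right)} = -2$ ($W{\left(x \right)} = -2 - 0 = -2 + 0 = -2$)
$Z{\left(w \right)} = 0$
$W{\left(r{\left(4 \right)} \right)} \left(-3\right) Z{\left(-2 \right)} = \left(-2\right) \left(-3\right) 0 = 6 \cdot 0 = 0$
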